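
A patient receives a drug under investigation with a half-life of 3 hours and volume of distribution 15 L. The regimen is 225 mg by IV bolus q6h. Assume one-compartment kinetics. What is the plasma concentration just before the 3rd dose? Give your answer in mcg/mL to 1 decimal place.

4.7 mcg/mL

f = (1/2)^(τ/t½) = (1/2)^(6/3) ≈ 0.2500.
C₀ = D/Vd = 225/15 ≈ 15.000 mcg/mL.
Before the 3rd dose, 2 doses have been given. Superposition: Cmin = C₀·(f + f²).
≈ 15.000 × (0.2500 + 0.0625) ≈ 15.000 × 0.3125 ≈ 4.688 mcg/mL.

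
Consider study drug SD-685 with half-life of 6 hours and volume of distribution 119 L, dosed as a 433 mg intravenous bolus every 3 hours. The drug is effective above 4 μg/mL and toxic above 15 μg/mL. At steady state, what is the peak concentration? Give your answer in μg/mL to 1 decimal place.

Over one 3-h interval, 3/6 ≈ 0.5 half-lives elapse, leaving f ≈ 0.7071 of each dose.
Accumulation ratio R = 1/(1 − f) ≈ 1/0.2929 ≈ 3.4141.
Single-dose peak C₀ = D/Vd = 433/119 ≈ 3.639 μg/mL.
Steady-state peak Cmax,ss = C₀·R ≈ 3.639 × 3.4141 ≈ 12.424 μg/mL.
Peak 12.4 μg/mL vs MTC 15 μg/mL: below toxic threshold.

12.4 μg/mL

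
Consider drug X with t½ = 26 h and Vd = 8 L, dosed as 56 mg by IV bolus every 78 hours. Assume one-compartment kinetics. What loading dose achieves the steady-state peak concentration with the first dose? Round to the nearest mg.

f = (1/2)^(78/26) ≈ 0.125000; accumulation ratio R = 1/(1−f) ≈ 1.14286.
Loading dose to hit Cmax,ss on first dose: D_load = D_maint·R ≈ 56 × 1.14286 ≈ 64.00 mg.

64 mg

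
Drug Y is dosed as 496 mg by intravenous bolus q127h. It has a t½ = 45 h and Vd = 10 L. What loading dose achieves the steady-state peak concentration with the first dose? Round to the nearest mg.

f = (1/2)^(127/45) ≈ 0.141393; accumulation ratio R = 1/(1−f) ≈ 1.16468.
Loading dose to hit Cmax,ss on first dose: D_load = D_maint·R ≈ 496 × 1.16468 ≈ 577.68 mg.

578 mg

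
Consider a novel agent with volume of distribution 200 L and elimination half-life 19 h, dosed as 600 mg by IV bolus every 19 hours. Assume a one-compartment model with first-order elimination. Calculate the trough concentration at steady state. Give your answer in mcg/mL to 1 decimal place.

τ = 19 h = 1 half-life, so f = (1/2)^1 = 0.5.
At steady state, R = 1/(1 − 0.5) = 2/1.
Single-dose peak C₀ = D/Vd = 600/200 = 3 mcg/mL.
Steady-state peak Cmax,ss = C₀·R = 3 × 2/1 ≈ 6.000 mcg/mL.
Steady-state trough Cmin,ss = Cmax,ss·f ≈ 6.000 × 0.5 ≈ 3.000 mcg/mL.

3.0 mcg/mL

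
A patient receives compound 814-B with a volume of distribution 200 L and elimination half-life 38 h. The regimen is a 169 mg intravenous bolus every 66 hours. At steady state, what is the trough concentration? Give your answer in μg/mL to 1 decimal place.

0.4 μg/mL

k = ln2/t½ = ln2/38 ≈ 0.018241 h⁻¹; fraction remaining f = e^(−kτ) = e^(−0.018241×66) ≈ 0.3000.
At steady state, accumulation factor R = 1/(1 − e^(−kτ)) ≈ 1.4286.
Single-dose peak C₀ = D/Vd = 169/200 ≈ 0.845 μg/mL.
Steady-state peak Cmax,ss = C₀·R ≈ 0.845 × 1.4286 ≈ 1.207 μg/mL.
One interval later, Cmin,ss = Cmax,ss·e^(−kτ) ≈ 1.207 × 0.3000 ≈ 0.362 μg/mL.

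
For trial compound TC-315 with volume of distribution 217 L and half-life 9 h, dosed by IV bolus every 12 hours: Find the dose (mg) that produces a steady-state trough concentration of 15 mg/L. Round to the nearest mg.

τ/t½ = 12/9 ≈ 1.3333, so f = (1/2)^(12/9) ≈ 0.396850.
Cmin,ss = (D/Vd)·f/(1−f), so D = Cmin,ss·Vd·(1−f)/f.
D = 15 × 217 × (1−f)/f ≈ 15 × 217 × 1.51984 ≈ 4947.08 mg.

4947 mg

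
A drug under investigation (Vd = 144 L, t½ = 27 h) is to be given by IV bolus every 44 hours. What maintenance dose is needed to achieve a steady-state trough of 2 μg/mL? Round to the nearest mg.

τ/t½ = 44/27 ≈ 1.6296, so f = (1/2)^(44/27) ≈ 0.323171.
Cmin,ss = (D/Vd)·f/(1−f), so D = Cmin,ss·Vd·(1−f)/f.
D = 2 × 144 × (1−f)/f ≈ 2 × 144 × 2.09434 ≈ 603.17 mg.

603 mg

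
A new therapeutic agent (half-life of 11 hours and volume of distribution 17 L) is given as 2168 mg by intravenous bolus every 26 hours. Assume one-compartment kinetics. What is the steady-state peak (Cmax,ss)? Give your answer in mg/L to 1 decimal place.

158.3 mg/L

τ/t½ = 26/11 ≈ 2.3636, so fraction remaining f = (1/2)^(26/11) ≈ 0.1943.
Accumulation ratio R = 1/(1 − f) ≈ 1/0.8057 ≈ 1.2412.
Each bolus raises the concentration by D/Vd = 2168/17 ≈ 127.529 mg/L.
Cmax,ss = C₀/(1 − f) ≈ 127.529/0.8057 ≈ 158.283 mg/L.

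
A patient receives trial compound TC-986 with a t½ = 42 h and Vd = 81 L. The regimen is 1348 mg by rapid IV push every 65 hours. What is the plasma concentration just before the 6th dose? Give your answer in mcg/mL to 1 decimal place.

8.6 mcg/mL

f = (1/2)^(τ/t½) = (1/2)^(65/42) ≈ 0.3421.
C₀ = D/Vd = 1348/81 ≈ 16.642 mcg/mL.
Before the 6th dose, 5 doses have been given. Superposition: Cmin = C₀·(f + f² + … + f^5).
≈ 16.642 × (0.3421 + 0.1170 + 0.0400 + 0.0137 + 0.0047) ≈ 16.642 × 0.5175 ≈ 8.612 mcg/mL.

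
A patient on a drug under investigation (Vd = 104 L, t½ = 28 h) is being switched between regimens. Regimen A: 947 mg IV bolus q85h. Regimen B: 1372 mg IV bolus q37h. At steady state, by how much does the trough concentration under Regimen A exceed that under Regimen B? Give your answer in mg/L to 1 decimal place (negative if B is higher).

-7.5 mg/L

Regimen A: f = (1/2)^(85/28) ≈ 0.1219; Cmin,ss = (947/104)·f/(1−f) ≈ 1.264 mg/L.
Regimen B: f = (1/2)^(37/28) ≈ 0.4001; Cmin,ss = (1372/104)·f/(1−f) ≈ 8.799 mg/L.
Difference ≈ 1.264 − 8.799 ≈ -7.535 mg/L.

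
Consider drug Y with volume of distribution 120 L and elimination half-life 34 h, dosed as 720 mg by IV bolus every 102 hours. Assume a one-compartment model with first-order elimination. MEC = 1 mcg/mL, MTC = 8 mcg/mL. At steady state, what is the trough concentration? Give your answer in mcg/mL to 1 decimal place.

0.9 mcg/mL

The dosing interval is 3 half-lives, so f = 2^(−3) = 0.125.
Accumulation ratio R = 1/(1 − f) = 1/0.875 = 8/7.
Single-dose peak C₀ = D/Vd = 720/120 = 6 mcg/mL.
Steady-state peak Cmax,ss = C₀·R = 6 × 8/7 ≈ 6.857 mcg/mL.
Steady-state trough Cmin,ss = Cmax,ss·f ≈ 6.857 × 0.125 ≈ 0.857 mcg/mL.
Trough 0.9 mcg/mL vs MEC 1 mcg/mL: subtherapeutic.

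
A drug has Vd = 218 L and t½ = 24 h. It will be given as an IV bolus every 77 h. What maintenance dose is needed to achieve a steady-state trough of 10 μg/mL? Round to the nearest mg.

17969 mg

τ/t½ = 77/24 ≈ 3.2083, so f = (1/2)^(77/24) ≈ 0.108192.
Cmin,ss = (D/Vd)·f/(1−f), so D = Cmin,ss·Vd·(1−f)/f.
D = 10 × 218 × (1−f)/f ≈ 10 × 218 × 8.24283 ≈ 17969.37 mg.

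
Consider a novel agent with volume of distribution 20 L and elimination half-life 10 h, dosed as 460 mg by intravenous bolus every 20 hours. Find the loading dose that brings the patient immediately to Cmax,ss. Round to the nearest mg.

f = (1/2)^(20/10) ≈ 0.250000; accumulation ratio R = 1/(1−f) ≈ 1.33333.
Loading dose to hit Cmax,ss on first dose: D_load = D_maint·R ≈ 460 × 1.33333 ≈ 613.33 mg.

613 mg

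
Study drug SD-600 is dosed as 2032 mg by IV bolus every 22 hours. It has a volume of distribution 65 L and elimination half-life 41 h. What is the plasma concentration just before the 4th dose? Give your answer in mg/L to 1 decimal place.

f = (1/2)^(τ/t½) = (1/2)^(22/41) ≈ 0.6894.
C₀ = D/Vd = 2032/65 ≈ 31.262 mg/L.
Before the 4th dose, 3 doses have been given. Superposition: Cmin = C₀·(f + f² + … + f^3).
≈ 31.262 × (0.6894 + 0.4753 + 0.3277) ≈ 31.262 × 1.4924 ≈ 46.655 mg/L.

46.7 mg/L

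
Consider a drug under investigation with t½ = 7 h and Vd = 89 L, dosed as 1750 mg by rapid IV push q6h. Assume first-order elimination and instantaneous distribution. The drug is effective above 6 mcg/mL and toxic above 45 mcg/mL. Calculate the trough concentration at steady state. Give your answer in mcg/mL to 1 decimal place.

24.2 mcg/mL

k = ln2/t½ = ln2/7 ≈ 0.099021 h⁻¹; fraction remaining f = e^(−kτ) = e^(−0.099021×6) ≈ 0.5520.
Accumulation ratio R = 1/(1 − f) ≈ 1/0.4480 ≈ 2.2321.
Each bolus raises the concentration by D/Vd = 1750/89 ≈ 19.663 mcg/mL.
Steady-state peak Cmax,ss = C₀·R ≈ 19.663 × 2.2321 ≈ 43.890 mcg/mL.
Steady-state trough Cmin,ss = Cmax,ss·f ≈ 43.890 × 0.5520 ≈ 24.227 mcg/mL.
Trough 24.2 mcg/mL vs MEC 6 mcg/mL: adequate.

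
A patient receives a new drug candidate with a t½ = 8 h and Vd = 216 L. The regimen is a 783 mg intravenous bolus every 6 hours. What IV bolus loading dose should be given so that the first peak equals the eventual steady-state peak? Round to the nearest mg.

1931 mg

f = (1/2)^(6/8) ≈ 0.594604; accumulation ratio R = 1/(1−f) ≈ 2.46672.
Loading dose to hit Cmax,ss on first dose: D_load = D_maint·R ≈ 783 × 2.46672 ≈ 1931.44 mg.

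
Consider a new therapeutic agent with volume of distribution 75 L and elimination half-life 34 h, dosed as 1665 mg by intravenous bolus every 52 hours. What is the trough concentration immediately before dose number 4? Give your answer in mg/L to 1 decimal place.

f = (1/2)^(τ/t½) = (1/2)^(52/34) ≈ 0.3464.
C₀ = D/Vd = 1665/75 ≈ 22.200 mg/L.
Before the 4th dose, 3 doses have been given. Superposition: Cmin = C₀·(f + f² + … + f^3).
≈ 22.200 × (0.3464 + 0.1200 + 0.0416) ≈ 22.200 × 0.5080 ≈ 11.278 mg/L.

11.3 mg/L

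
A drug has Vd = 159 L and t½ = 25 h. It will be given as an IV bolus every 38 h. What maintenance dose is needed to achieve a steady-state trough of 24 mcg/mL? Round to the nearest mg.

τ/t½ = 38/25 ≈ 1.52, so f = (1/2)^(38/25) ≈ 0.348686.
Cmin,ss = (D/Vd)·f/(1−f), so D = Cmin,ss·Vd·(1−f)/f.
D = 24 × 159 × (1−f)/f ≈ 24 × 159 × 1.86791 ≈ 7127.94 mg.

7128 mg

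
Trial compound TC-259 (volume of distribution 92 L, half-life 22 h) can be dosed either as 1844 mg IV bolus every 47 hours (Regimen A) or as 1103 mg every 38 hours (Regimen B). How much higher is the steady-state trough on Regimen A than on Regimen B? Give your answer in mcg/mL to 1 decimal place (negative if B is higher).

Regimen A: f = (1/2)^(47/22) ≈ 0.2275; Cmin,ss = (1844/92)·f/(1−f) ≈ 5.903 mcg/mL.
Regimen B: f = (1/2)^(38/22) ≈ 0.3020; Cmin,ss = (1103/92)·f/(1−f) ≈ 5.187 mcg/mL.
Difference ≈ 5.903 − 5.187 ≈ 0.716 mcg/mL.

0.7 mcg/mL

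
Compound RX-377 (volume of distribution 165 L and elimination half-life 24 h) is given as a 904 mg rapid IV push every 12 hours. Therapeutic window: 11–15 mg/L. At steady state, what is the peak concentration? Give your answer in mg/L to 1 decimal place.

Over one 12-h interval, 12/24 ≈ 0.5 half-lives elapse, leaving f ≈ 0.7071 of each dose.
At steady state, accumulation factor R = 1/(1 − e^(−kτ)) ≈ 3.4141.
Single-dose peak C₀ = D/Vd = 904/165 ≈ 5.479 mg/L.
Steady-state peak Cmax,ss = C₀·R ≈ 5.479 × 3.4141 ≈ 18.706 mg/L.
Peak 18.7 mg/L vs MTC 15 mg/L: exceeds toxic threshold.

18.7 mg/L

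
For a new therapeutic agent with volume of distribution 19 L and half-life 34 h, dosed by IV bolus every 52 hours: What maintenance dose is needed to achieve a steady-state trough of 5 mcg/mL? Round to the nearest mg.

τ/t½ = 52/34 ≈ 1.5294, so f = (1/2)^(52/34) ≈ 0.346419.
Cmin,ss = (D/Vd)·f/(1−f), so D = Cmin,ss·Vd·(1−f)/f.
D = 5 × 19 × (1−f)/f ≈ 5 × 19 × 1.88668 ≈ 179.23 mg.

179 mg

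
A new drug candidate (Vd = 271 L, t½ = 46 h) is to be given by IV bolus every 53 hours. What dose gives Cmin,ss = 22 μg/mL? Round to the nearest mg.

7288 mg

τ/t½ = 53/46 ≈ 1.1522, so f = (1/2)^(53/46) ≈ 0.449947.
Cmin,ss = (D/Vd)·f/(1−f), so D = Cmin,ss·Vd·(1−f)/f.
D = 22 × 271 × (1−f)/f ≈ 22 × 271 × 1.22248 ≈ 7288.43 mg.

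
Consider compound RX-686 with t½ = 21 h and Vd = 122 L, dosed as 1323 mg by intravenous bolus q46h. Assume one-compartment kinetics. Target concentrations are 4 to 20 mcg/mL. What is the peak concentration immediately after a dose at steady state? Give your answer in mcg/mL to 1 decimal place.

k = ln2/t½ = ln2/21 ≈ 0.033007 h⁻¹; fraction remaining f = e^(−kτ) = e^(−0.033007×46) ≈ 0.2191.
At steady state, accumulation factor R = 1/(1 − e^(−kτ)) ≈ 1.2806.
Each bolus raises the concentration by D/Vd = 1323/122 ≈ 10.844 mcg/mL.
Cmax,ss = C₀/(1 − f) ≈ 10.844/0.7809 ≈ 13.887 mcg/mL.
Peak 13.9 mcg/mL vs MTC 20 mcg/mL: below toxic threshold.

13.9 mcg/mL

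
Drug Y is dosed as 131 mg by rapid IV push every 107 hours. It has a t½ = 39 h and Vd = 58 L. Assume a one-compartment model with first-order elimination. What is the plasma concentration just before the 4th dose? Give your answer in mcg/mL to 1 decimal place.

0.4 mcg/mL

f = (1/2)^(τ/t½) = (1/2)^(107/39) ≈ 0.1493.
C₀ = D/Vd = 131/58 ≈ 2.259 mcg/mL.
Before the 4th dose, 3 doses have been given. Superposition: Cmin = C₀·(f + f² + … + f^3).
≈ 2.259 × (0.1493 + 0.0223 + 0.0033) ≈ 2.259 × 0.1749 ≈ 0.395 mcg/mL.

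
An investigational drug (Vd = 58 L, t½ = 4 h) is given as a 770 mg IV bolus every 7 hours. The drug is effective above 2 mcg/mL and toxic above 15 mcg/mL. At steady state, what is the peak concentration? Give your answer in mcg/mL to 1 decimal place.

k = ln2/t½ = ln2/4 ≈ 0.173287 h⁻¹; fraction remaining f = e^(−kτ) = e^(−0.173287×7) ≈ 0.2973.
Accumulation ratio R = 1/(1 − f) ≈ 1/0.7027 ≈ 1.4231.
Each bolus raises the concentration by D/Vd = 770/58 ≈ 13.276 mcg/mL.
Steady-state peak Cmax,ss = C₀·R ≈ 13.276 × 1.4231 ≈ 18.893 mcg/mL.
Peak 18.9 mcg/mL vs MTC 15 mcg/mL: exceeds toxic threshold.

18.9 mcg/mL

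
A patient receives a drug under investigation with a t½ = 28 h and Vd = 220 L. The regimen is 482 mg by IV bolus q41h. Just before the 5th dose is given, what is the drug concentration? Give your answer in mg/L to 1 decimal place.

1.2 mg/L

f = (1/2)^(τ/t½) = (1/2)^(41/28) ≈ 0.3624.
C₀ = D/Vd = 482/220 ≈ 2.191 mg/L.
Before the 5th dose, 4 doses have been given. Superposition: Cmin = C₀·(f + f² + … + f^4).
≈ 2.191 × (0.3624 + 0.1313 + 0.0476 + 0.0172) ≈ 2.191 × 0.5585 ≈ 1.224 mg/L.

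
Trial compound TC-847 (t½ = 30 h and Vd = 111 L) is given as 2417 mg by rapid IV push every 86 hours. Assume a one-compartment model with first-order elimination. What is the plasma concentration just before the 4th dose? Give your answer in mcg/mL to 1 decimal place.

f = (1/2)^(τ/t½) = (1/2)^(86/30) ≈ 0.1371.
C₀ = D/Vd = 2417/111 ≈ 21.775 mcg/mL.
Before the 4th dose, 3 doses have been given. Superposition: Cmin = C₀·(f + f² + … + f^3).
≈ 21.775 × (0.1371 + 0.0188 + 0.0026) ≈ 21.775 × 0.1585 ≈ 3.451 mcg/mL.

3.5 mcg/mL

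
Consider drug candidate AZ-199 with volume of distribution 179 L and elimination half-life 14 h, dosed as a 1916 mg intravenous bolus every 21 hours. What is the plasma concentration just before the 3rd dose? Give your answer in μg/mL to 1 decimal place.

5.1 μg/mL

f = (1/2)^(τ/t½) = (1/2)^(21/14) ≈ 0.3536.
C₀ = D/Vd = 1916/179 ≈ 10.704 μg/mL.
Before the 3rd dose, 2 doses have been given. Superposition: Cmin = C₀·(f + f²).
≈ 10.704 × (0.3536 + 0.1250) ≈ 10.704 × 0.4786 ≈ 5.123 μg/mL.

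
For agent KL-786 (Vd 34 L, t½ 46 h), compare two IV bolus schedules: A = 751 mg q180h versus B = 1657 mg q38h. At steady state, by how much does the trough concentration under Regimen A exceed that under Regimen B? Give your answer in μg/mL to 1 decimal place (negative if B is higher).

Regimen A: f = (1/2)^(180/46) ≈ 0.0664; Cmin,ss = (751/34)·f/(1−f) ≈ 1.571 μg/mL.
Regimen B: f = (1/2)^(38/46) ≈ 0.5641; Cmin,ss = (1657/34)·f/(1−f) ≈ 63.069 μg/mL.
Difference ≈ 1.571 − 63.069 ≈ -61.498 μg/mL.

-61.5 μg/mL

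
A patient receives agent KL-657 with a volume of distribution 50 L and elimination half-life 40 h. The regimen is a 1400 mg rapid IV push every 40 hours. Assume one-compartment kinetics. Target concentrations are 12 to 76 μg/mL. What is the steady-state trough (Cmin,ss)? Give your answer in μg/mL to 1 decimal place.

The dosing interval is 1 half-life, so f = 2^(−1) = 0.5.
At steady state, R = 1/(1 − 0.5) = 2/1.
Single-dose peak C₀ = D/Vd = 1400/50 = 28 μg/mL.
Steady-state peak Cmax,ss = C₀·R = 28 × 2/1 ≈ 56.000 μg/mL.
Steady-state trough Cmin,ss = Cmax,ss·f ≈ 56.000 × 0.5 ≈ 28.000 μg/mL.
Trough 28.0 μg/mL vs MEC 12 μg/mL: adequate.

28.0 μg/mL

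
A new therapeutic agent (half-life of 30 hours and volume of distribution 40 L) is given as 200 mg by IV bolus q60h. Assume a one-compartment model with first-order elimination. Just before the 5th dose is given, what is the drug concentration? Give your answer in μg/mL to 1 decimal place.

f = (1/2)^(τ/t½) = (1/2)^(60/30) ≈ 0.2500.
C₀ = D/Vd = 200/40 ≈ 5.000 μg/mL.
Before the 5th dose, 4 doses have been given. Superposition: Cmin = C₀·(f + f² + … + f^4).
≈ 5.000 × (0.2500 + 0.0625 + 0.0156 + 0.0039) ≈ 5.000 × 0.3320 ≈ 1.660 μg/mL.

1.7 μg/mL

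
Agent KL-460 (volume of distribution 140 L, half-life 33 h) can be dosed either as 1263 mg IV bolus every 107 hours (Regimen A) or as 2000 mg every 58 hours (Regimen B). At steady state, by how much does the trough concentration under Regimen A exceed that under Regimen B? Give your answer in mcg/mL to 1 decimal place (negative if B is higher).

-4.9 mcg/mL

Regimen A: f = (1/2)^(107/33) ≈ 0.1057; Cmin,ss = (1263/140)·f/(1−f) ≈ 1.066 mcg/mL.
Regimen B: f = (1/2)^(58/33) ≈ 0.2957; Cmin,ss = (2000/140)·f/(1−f) ≈ 5.998 mcg/mL.
Difference ≈ 1.066 − 5.998 ≈ -4.932 mcg/mL.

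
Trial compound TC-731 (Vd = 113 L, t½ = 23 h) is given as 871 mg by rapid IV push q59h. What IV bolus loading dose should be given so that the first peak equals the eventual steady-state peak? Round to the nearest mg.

1048 mg

f = (1/2)^(59/23) ≈ 0.168963; accumulation ratio R = 1/(1−f) ≈ 1.20332.
Loading dose to hit Cmax,ss on first dose: D_load = D_maint·R ≈ 871 × 1.20332 ≈ 1048.09 mg.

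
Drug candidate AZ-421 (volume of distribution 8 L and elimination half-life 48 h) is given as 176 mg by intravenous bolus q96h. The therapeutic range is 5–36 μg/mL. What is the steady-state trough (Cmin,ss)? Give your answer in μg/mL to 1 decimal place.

The dosing interval is 2 half-lives, so f = 2^(−2) = 0.25.
At steady state, R = 1/(1 − 0.25) = 4/3.
Single-dose peak C₀ = D/Vd = 176/8 = 22 μg/mL.
Steady-state peak Cmax,ss = C₀·R = 22 × 4/3 ≈ 29.333 μg/mL.
Steady-state trough Cmin,ss = Cmax,ss·f ≈ 29.333 × 0.25 ≈ 7.333 μg/mL.
Trough 7.3 μg/mL vs MEC 5 μg/mL: adequate.

7.3 μg/mL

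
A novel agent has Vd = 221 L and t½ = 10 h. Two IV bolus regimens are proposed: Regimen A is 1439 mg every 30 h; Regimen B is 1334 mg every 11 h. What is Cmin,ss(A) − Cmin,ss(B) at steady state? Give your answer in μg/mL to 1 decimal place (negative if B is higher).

Regimen A: f = (1/2)^(30/10) ≈ 0.1250; Cmin,ss = (1439/221)·f/(1−f) ≈ 0.930 μg/mL.
Regimen B: f = (1/2)^(11/10) ≈ 0.4665; Cmin,ss = (1334/221)·f/(1−f) ≈ 5.278 μg/mL.
Difference ≈ 0.930 − 5.278 ≈ -4.348 μg/mL.

-4.3 μg/mL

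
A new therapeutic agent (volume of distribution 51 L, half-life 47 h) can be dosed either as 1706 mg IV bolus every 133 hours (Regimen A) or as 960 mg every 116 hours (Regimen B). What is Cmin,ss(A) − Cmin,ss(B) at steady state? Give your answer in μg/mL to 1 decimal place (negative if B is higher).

Regimen A: f = (1/2)^(133/47) ≈ 0.1407; Cmin,ss = (1706/51)·f/(1−f) ≈ 5.477 μg/mL.
Regimen B: f = (1/2)^(116/47) ≈ 0.1807; Cmin,ss = (960/51)·f/(1−f) ≈ 4.152 μg/mL.
Difference ≈ 5.477 − 4.152 ≈ 1.325 μg/mL.

1.3 μg/mL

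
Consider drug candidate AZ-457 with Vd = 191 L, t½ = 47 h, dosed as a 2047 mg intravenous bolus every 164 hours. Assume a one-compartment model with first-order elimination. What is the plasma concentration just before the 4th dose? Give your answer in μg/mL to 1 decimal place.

1.0 μg/mL

f = (1/2)^(τ/t½) = (1/2)^(164/47) ≈ 0.0890.
C₀ = D/Vd = 2047/191 ≈ 10.717 μg/mL.
Before the 4th dose, 3 doses have been given. Superposition: Cmin = C₀·(f + f² + … + f^3).
≈ 10.717 × (0.0890 + 0.0079 + 0.0007) ≈ 10.717 × 0.0976 ≈ 1.046 μg/mL.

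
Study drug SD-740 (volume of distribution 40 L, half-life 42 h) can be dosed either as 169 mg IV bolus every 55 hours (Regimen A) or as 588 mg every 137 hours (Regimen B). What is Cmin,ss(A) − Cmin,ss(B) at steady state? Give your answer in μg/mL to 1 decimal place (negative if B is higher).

Regimen A: f = (1/2)^(55/42) ≈ 0.4035; Cmin,ss = (169/40)·f/(1−f) ≈ 2.858 μg/mL.
Regimen B: f = (1/2)^(137/42) ≈ 0.1042; Cmin,ss = (588/40)·f/(1−f) ≈ 1.710 μg/mL.
Difference ≈ 2.858 − 1.710 ≈ 1.148 μg/mL.

1.1 μg/mL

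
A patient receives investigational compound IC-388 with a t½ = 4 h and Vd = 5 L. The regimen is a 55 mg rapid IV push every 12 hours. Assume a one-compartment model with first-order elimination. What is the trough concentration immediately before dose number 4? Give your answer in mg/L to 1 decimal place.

1.6 mg/L

f = (1/2)^(τ/t½) = (1/2)^(12/4) ≈ 0.1250.
C₀ = D/Vd = 55/5 ≈ 11.000 mg/L.
Before the 4th dose, 3 doses have been given. Superposition: Cmin = C₀·(f + f² + … + f^3).
≈ 11.000 × (0.1250 + 0.0156 + 0.0020) ≈ 11.000 × 0.1426 ≈ 1.569 mg/L.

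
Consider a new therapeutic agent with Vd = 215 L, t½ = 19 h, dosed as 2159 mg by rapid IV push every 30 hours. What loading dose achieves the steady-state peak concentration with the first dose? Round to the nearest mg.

f = (1/2)^(30/19) ≈ 0.334726; accumulation ratio R = 1/(1−f) ≈ 1.50314.
Loading dose to hit Cmax,ss on first dose: D_load = D_maint·R ≈ 2159 × 1.50314 ≈ 3245.28 mg.

3245 mg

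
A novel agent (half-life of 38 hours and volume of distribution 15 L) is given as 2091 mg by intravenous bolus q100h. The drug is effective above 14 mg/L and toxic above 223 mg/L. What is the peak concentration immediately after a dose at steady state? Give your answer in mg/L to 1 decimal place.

166.2 mg/L

τ/t½ = 100/38 ≈ 2.6316, so fraction remaining f = (1/2)^(100/38) ≈ 0.1614.
At steady state, accumulation factor R = 1/(1 − e^(−kτ)) ≈ 1.1925.
Single-dose peak C₀ = D/Vd = 2091/15 ≈ 139.400 mg/L.
Steady-state peak Cmax,ss = C₀·R ≈ 139.400 × 1.1925 ≈ 166.234 mg/L.
Peak 166.2 mg/L vs MTC 223 mg/L: below toxic threshold.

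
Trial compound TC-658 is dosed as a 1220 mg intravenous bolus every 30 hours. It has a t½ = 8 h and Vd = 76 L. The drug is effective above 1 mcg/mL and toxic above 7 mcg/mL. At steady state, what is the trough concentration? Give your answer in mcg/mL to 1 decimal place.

k = ln2/t½ = ln2/8 ≈ 0.086643 h⁻¹; fraction remaining f = e^(−kτ) = e^(−0.086643×30) ≈ 0.0743.
Accumulation ratio R = 1/(1 − f) ≈ 1/0.9257 ≈ 1.0803.
Each bolus raises the concentration by D/Vd = 1220/76 ≈ 16.053 mcg/mL.
Cmax,ss = C₀/(1 − f) ≈ 16.053/0.9257 ≈ 17.341 mcg/mL.
One interval later, Cmin,ss = Cmax,ss·e^(−kτ) ≈ 17.341 × 0.0743 ≈ 1.288 mcg/mL.
Trough 1.3 mcg/mL vs MEC 1 mcg/mL: adequate.

1.3 mcg/mL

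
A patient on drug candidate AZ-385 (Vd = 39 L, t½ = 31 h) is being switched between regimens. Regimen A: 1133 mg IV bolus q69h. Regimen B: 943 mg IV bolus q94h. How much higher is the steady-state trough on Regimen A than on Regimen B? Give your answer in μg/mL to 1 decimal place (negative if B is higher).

Regimen A: f = (1/2)^(69/31) ≈ 0.2138; Cmin,ss = (1133/39)·f/(1−f) ≈ 7.900 μg/mL.
Regimen B: f = (1/2)^(94/31) ≈ 0.1222; Cmin,ss = (943/39)·f/(1−f) ≈ 3.366 μg/mL.
Difference ≈ 7.900 − 3.366 ≈ 4.534 μg/mL.

4.5 μg/mL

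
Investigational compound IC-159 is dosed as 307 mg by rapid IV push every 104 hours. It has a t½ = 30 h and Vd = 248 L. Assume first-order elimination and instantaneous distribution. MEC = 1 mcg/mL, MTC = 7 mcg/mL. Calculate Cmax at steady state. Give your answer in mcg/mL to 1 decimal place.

τ/t½ = 104/30 ≈ 3.4667, so fraction remaining f = (1/2)^(104/30) ≈ 0.0905.
At steady state, accumulation factor R = 1/(1 − e^(−kτ)) ≈ 1.0995.
Single-dose peak C₀ = D/Vd = 307/248 ≈ 1.238 mcg/mL.
Steady-state peak Cmax,ss = C₀·R ≈ 1.238 × 1.0995 ≈ 1.361 mcg/mL.
Peak 1.4 mcg/mL vs MTC 7 mcg/mL: below toxic threshold.

1.4 mcg/mL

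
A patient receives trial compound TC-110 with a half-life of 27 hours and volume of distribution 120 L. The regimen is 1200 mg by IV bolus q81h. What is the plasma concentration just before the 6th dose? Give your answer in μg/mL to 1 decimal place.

1.4 μg/mL

f = (1/2)^(τ/t½) = (1/2)^(81/27) ≈ 0.1250.
C₀ = D/Vd = 1200/120 ≈ 10.000 μg/mL.
Before the 6th dose, 5 doses have been given. Superposition: Cmin = C₀·(f + f² + … + f^5).
≈ 10.000 × (0.1250 + 0.0156 + 0.0020 + 0.0002 + 0.0000) ≈ 10.000 × 0.1428 ≈ 1.428 μg/mL.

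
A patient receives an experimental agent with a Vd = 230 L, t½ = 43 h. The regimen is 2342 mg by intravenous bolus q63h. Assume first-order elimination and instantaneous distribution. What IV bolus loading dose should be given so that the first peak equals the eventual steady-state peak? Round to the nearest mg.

f = (1/2)^(63/43) ≈ 0.362206; accumulation ratio R = 1/(1−f) ≈ 1.56790.
Loading dose to hit Cmax,ss on first dose: D_load = D_maint·R ≈ 2342 × 1.56790 ≈ 3672.02 mg.

3672 mg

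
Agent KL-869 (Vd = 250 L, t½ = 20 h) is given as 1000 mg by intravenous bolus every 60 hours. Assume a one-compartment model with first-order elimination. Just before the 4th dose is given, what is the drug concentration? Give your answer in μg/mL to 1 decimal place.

f = (1/2)^(τ/t½) = (1/2)^(60/20) ≈ 0.1250.
C₀ = D/Vd = 1000/250 ≈ 4.000 μg/mL.
Before the 4th dose, 3 doses have been given. Superposition: Cmin = C₀·(f + f² + … + f^3).
≈ 4.000 × (0.1250 + 0.0156 + 0.0020) ≈ 4.000 × 0.1426 ≈ 0.570 μg/mL.

0.6 μg/mL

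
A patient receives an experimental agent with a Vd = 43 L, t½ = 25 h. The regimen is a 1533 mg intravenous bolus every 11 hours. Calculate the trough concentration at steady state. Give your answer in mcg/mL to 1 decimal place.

100.0 mcg/mL

τ/t½ = 11/25 ≈ 0.44, so fraction remaining f = (1/2)^(11/25) ≈ 0.7371.
Accumulation ratio R = 1/(1 − f) ≈ 1/0.2629 ≈ 3.8037.
Single-dose peak C₀ = D/Vd = 1533/43 ≈ 35.651 mcg/mL.
Steady-state peak Cmax,ss = C₀·R ≈ 35.651 × 3.8037 ≈ 135.606 mcg/mL.
One interval later, Cmin,ss = Cmax,ss·e^(−kτ) ≈ 135.606 × 0.7371 ≈ 99.955 mcg/mL.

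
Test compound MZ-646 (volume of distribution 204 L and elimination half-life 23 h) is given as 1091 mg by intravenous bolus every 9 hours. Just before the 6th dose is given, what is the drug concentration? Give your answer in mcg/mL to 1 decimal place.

f = (1/2)^(τ/t½) = (1/2)^(9/23) ≈ 0.7624.
C₀ = D/Vd = 1091/204 ≈ 5.348 mcg/mL.
Before the 6th dose, 5 doses have been given. Superposition: Cmin = C₀·(f + f² + … + f^5).
≈ 5.348 × (0.7624 + 0.5813 + 0.4431 + 0.3379 + 0.2576) ≈ 5.348 × 2.3823 ≈ 12.741 mcg/mL.

12.7 mcg/mL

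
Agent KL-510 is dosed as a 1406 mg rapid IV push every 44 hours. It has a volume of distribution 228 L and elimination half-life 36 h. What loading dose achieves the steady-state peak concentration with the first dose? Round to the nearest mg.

2461 mg

f = (1/2)^(44/36) ≈ 0.428622; accumulation ratio R = 1/(1−f) ≈ 1.75015.
Loading dose to hit Cmax,ss on first dose: D_load = D_maint·R ≈ 1406 × 1.75015 ≈ 2460.71 mg.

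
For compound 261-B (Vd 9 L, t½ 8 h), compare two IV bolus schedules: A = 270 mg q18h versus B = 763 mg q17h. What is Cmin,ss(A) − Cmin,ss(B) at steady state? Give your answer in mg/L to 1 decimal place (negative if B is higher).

-17.2 mg/L

Regimen A: f = (1/2)^(18/8) ≈ 0.2102; Cmin,ss = (270/9)·f/(1−f) ≈ 7.984 mg/L.
Regimen B: f = (1/2)^(17/8) ≈ 0.2293; Cmin,ss = (763/9)·f/(1−f) ≈ 25.223 mg/L.
Difference ≈ 7.984 − 25.223 ≈ -17.239 mg/L.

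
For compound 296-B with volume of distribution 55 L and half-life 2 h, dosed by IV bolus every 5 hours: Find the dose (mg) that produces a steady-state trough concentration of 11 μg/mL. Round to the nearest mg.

2817 mg

τ/t½ = 5/2 ≈ 2.5, so f = (1/2)^(5/2) ≈ 0.176777.
Cmin,ss = (D/Vd)·f/(1−f), so D = Cmin,ss·Vd·(1−f)/f.
D = 11 × 55 × (1−f)/f ≈ 11 × 55 × 4.65684 ≈ 2817.39 mg.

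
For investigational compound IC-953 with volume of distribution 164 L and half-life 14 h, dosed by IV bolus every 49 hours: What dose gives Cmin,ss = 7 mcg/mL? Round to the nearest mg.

11840 mg

τ/t½ = 49/14 ≈ 3.5, so f = (1/2)^(49/14) ≈ 0.088388.
Cmin,ss = (D/Vd)·f/(1−f), so D = Cmin,ss·Vd·(1−f)/f.
D = 7 × 164 × (1−f)/f ≈ 7 × 164 × 10.31375 ≈ 11840.19 mg.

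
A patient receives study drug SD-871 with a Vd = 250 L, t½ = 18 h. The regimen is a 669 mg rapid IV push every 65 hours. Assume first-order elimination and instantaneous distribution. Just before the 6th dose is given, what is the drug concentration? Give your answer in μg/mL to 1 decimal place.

f = (1/2)^(τ/t½) = (1/2)^(65/18) ≈ 0.0818.
C₀ = D/Vd = 669/250 ≈ 2.676 μg/mL.
Before the 6th dose, 5 doses have been given. Superposition: Cmin = C₀·(f + f² + … + f^5).
≈ 2.676 × (0.0818 + 0.0067 + 0.0005 + 0.0000 + 0.0000) ≈ 2.676 × 0.0890 ≈ 0.238 μg/mL.

0.2 μg/mL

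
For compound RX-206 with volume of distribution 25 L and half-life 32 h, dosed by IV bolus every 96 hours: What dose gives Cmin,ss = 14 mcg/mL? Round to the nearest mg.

2450 mg

τ/t½ = 96/32 ≈ 3, so f = (1/2)^(96/32) ≈ 0.125000.
Cmin,ss = (D/Vd)·f/(1−f), so D = Cmin,ss·Vd·(1−f)/f.
D = 14 × 25 × (1−f)/f ≈ 14 × 25 × 7.00000 ≈ 2450.00 mg.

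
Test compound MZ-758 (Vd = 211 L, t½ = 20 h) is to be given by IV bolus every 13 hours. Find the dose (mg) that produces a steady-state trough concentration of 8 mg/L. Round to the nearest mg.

τ/t½ = 13/20 ≈ 0.65, so f = (1/2)^(13/20) ≈ 0.637280.
Cmin,ss = (D/Vd)·f/(1−f), so D = Cmin,ss·Vd·(1−f)/f.
D = 8 × 211 × (1−f)/f ≈ 8 × 211 × 0.56917 ≈ 960.76 mg.

961 mg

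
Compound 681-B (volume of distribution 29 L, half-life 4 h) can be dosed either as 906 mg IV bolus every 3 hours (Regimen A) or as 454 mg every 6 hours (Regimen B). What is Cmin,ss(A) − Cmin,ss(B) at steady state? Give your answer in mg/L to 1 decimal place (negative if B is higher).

37.3 mg/L

Regimen A: f = (1/2)^(3/4) ≈ 0.5946; Cmin,ss = (906/29)·f/(1−f) ≈ 45.822 mg/L.
Regimen B: f = (1/2)^(6/4) ≈ 0.3536; Cmin,ss = (454/29)·f/(1−f) ≈ 8.564 mg/L.
Difference ≈ 45.822 − 8.564 ≈ 37.258 mg/L.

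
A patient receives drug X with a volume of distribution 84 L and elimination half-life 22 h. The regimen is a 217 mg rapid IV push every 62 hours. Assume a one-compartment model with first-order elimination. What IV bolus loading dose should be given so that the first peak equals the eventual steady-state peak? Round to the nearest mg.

f = (1/2)^(62/22) ≈ 0.141789; accumulation ratio R = 1/(1−f) ≈ 1.16521.
Loading dose to hit Cmax,ss on first dose: D_load = D_maint·R ≈ 217 × 1.16521 ≈ 252.85 mg.

253 mg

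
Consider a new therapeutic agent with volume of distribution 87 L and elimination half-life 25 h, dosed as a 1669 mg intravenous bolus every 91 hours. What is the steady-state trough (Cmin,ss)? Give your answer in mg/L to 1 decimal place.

k = ln2/t½ = ln2/25 ≈ 0.027726 h⁻¹; fraction remaining f = e^(−kτ) = e^(−0.027726×91) ≈ 0.0802.
Single-dose peak C₀ = D/Vd = 1669/87 ≈ 19.184 mg/L.
Steady-state trough Cmin,ss = C₀·f/(1−f) ≈ 19.184 × 0.0802/0.9198 ≈ 1.673 mg/L.

1.7 mg/L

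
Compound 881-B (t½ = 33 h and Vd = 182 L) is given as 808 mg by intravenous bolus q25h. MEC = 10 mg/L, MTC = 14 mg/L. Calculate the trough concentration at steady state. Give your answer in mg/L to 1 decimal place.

6.4 mg/L

Over one 25-h interval, 25/33 ≈ 0.75758 half-lives elapse, leaving f ≈ 0.5915 of each dose.
Each bolus raises the concentration by D/Vd = 808/182 ≈ 4.440 mg/L.
Steady-state trough Cmin,ss = C₀·f/(1−f) ≈ 4.440 × 0.5915/0.4085 ≈ 6.429 mg/L.
Trough 6.4 mg/L vs MEC 10 mg/L: subtherapeutic.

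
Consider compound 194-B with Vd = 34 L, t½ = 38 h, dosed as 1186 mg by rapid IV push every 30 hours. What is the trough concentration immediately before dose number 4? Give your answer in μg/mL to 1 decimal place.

38.6 μg/mL

f = (1/2)^(τ/t½) = (1/2)^(30/38) ≈ 0.5786.
C₀ = D/Vd = 1186/34 ≈ 34.882 μg/mL.
Before the 4th dose, 3 doses have been given. Superposition: Cmin = C₀·(f + f² + … + f^3).
≈ 34.882 × (0.5786 + 0.3348 + 0.1937) ≈ 34.882 × 1.1071 ≈ 38.618 μg/mL.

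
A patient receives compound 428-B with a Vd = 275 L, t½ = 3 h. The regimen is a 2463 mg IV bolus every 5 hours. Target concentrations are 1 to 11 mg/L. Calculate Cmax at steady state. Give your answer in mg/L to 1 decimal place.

13.1 mg/L

k = ln2/t½ = ln2/3 ≈ 0.231049 h⁻¹; fraction remaining f = e^(−kτ) = e^(−0.231049×5) ≈ 0.3150.
At steady state, accumulation factor R = 1/(1 − e^(−kτ)) ≈ 1.4599.
Each bolus raises the concentration by D/Vd = 2463/275 ≈ 8.956 mg/L.
Steady-state peak Cmax,ss = C₀·R ≈ 8.956 × 1.4599 ≈ 13.075 mg/L.
Peak 13.1 mg/L vs MTC 11 mg/L: exceeds toxic threshold.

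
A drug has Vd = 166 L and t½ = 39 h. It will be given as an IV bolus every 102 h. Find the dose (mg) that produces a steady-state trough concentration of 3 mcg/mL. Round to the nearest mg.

τ/t½ = 102/39 ≈ 2.6154, so f = (1/2)^(102/39) ≈ 0.163189.
Cmin,ss = (D/Vd)·f/(1−f), so D = Cmin,ss·Vd·(1−f)/f.
D = 3 × 166 × (1−f)/f ≈ 3 × 166 × 5.12786 ≈ 2553.67 mg.

2554 mg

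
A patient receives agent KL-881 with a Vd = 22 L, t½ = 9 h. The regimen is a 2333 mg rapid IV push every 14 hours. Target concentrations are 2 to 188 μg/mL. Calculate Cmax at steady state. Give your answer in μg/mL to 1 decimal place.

τ/t½ = 14/9 ≈ 1.5556, so fraction remaining f = (1/2)^(14/9) ≈ 0.3402.
Accumulation ratio R = 1/(1 − f) ≈ 1/0.6598 ≈ 1.5156.
Each bolus raises the concentration by D/Vd = 2333/22 ≈ 106.045 μg/mL.
Steady-state peak Cmax,ss = C₀·R ≈ 106.045 × 1.5156 ≈ 160.722 μg/mL.
Peak 160.7 μg/mL vs MTC 188 μg/mL: below toxic threshold.

160.7 μg/mL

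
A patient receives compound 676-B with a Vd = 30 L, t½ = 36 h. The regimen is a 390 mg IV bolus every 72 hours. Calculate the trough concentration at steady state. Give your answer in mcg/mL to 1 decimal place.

4.3 mcg/mL

τ = 72 h = 2 half-lives, so f = (1/2)^2 = 0.25.
At steady state, R = 1/(1 − 0.25) = 4/3.
Single-dose peak C₀ = D/Vd = 390/30 = 13 mcg/mL.
Steady-state peak Cmax,ss = C₀·R = 13 × 4/3 ≈ 17.333 mcg/mL.
Steady-state trough Cmin,ss = Cmax,ss·f ≈ 17.333 × 0.25 ≈ 4.333 mcg/mL.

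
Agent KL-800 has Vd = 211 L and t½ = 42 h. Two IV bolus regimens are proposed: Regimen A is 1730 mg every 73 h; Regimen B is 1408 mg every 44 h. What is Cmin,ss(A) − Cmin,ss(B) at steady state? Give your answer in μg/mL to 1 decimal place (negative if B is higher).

-2.7 μg/mL

Regimen A: f = (1/2)^(73/42) ≈ 0.2998; Cmin,ss = (1730/211)·f/(1−f) ≈ 3.511 μg/mL.
Regimen B: f = (1/2)^(44/42) ≈ 0.4838; Cmin,ss = (1408/211)·f/(1−f) ≈ 6.254 μg/mL.
Difference ≈ 3.511 − 6.254 ≈ -2.743 μg/mL.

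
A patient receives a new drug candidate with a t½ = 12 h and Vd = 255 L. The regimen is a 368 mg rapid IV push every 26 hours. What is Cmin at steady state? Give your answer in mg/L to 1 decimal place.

0.4 mg/L

k = ln2/t½ = ln2/12 ≈ 0.057762 h⁻¹; fraction remaining f = e^(−kτ) = e^(−0.057762×26) ≈ 0.2227.
Accumulation ratio R = 1/(1 − f) ≈ 1/0.7773 ≈ 1.2865.
Each bolus raises the concentration by D/Vd = 368/255 ≈ 1.443 mg/L.
Cmax,ss = C₀/(1 − f) ≈ 1.443/0.7773 ≈ 1.856 mg/L.
Steady-state trough Cmin,ss = Cmax,ss·f ≈ 1.856 × 0.2227 ≈ 0.413 mg/L.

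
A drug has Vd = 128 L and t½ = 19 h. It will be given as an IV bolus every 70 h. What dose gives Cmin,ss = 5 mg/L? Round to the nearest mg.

7587 mg

τ/t½ = 70/19 ≈ 3.6842, so f = (1/2)^(70/19) ≈ 0.077793.
Cmin,ss = (D/Vd)·f/(1−f), so D = Cmin,ss·Vd·(1−f)/f.
D = 5 × 128 × (1−f)/f ≈ 5 × 128 × 11.85463 ≈ 7586.96 mg.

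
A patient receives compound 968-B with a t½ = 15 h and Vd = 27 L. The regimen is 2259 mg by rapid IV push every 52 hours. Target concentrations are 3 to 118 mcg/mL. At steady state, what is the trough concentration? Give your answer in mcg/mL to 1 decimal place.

τ/t½ = 52/15 ≈ 3.4667, so fraction remaining f = (1/2)^(52/15) ≈ 0.0905.
Single-dose peak C₀ = D/Vd = 2259/27 ≈ 83.667 mcg/mL.
Steady-state trough Cmin,ss = C₀·f/(1−f) ≈ 83.667 × 0.0905/0.9095 ≈ 8.325 mcg/mL.
Trough 8.3 mcg/mL vs MEC 3 mcg/mL: adequate.

8.3 mcg/mL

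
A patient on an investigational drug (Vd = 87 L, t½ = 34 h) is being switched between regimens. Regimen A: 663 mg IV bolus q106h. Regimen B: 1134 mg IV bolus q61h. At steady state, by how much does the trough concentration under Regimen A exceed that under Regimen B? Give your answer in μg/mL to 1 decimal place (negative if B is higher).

Regimen A: f = (1/2)^(106/34) ≈ 0.1152; Cmin,ss = (663/87)·f/(1−f) ≈ 0.992 μg/mL.
Regimen B: f = (1/2)^(61/34) ≈ 0.2883; Cmin,ss = (1134/87)·f/(1−f) ≈ 5.280 μg/mL.
Difference ≈ 0.992 − 5.280 ≈ -4.288 μg/mL.

-4.3 μg/mL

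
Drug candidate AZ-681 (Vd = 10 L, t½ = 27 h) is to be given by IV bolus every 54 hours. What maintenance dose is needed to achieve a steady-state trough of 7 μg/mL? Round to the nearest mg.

210 mg

τ/t½ = 54/27 ≈ 2, so f = (1/2)^(54/27) ≈ 0.250000.
Cmin,ss = (D/Vd)·f/(1−f), so D = Cmin,ss·Vd·(1−f)/f.
D = 7 × 10 × (1−f)/f ≈ 7 × 10 × 3.00000 ≈ 210.00 mg.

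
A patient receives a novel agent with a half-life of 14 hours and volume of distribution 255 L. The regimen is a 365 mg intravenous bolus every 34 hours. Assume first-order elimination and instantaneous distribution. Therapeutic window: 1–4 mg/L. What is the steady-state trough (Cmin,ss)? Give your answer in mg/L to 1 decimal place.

k = ln2/t½ = ln2/14 ≈ 0.049511 h⁻¹; fraction remaining f = e^(−kτ) = e^(−0.049511×34) ≈ 0.1857.
At steady state, accumulation factor R = 1/(1 − e^(−kτ)) ≈ 1.2280.
Single-dose peak C₀ = D/Vd = 365/255 ≈ 1.431 mg/L.
Cmax,ss = C₀/(1 − f) ≈ 1.431/0.8143 ≈ 1.757 mg/L.
One interval later, Cmin,ss = Cmax,ss·e^(−kτ) ≈ 1.757 × 0.1857 ≈ 0.326 mg/L.
Trough 0.3 mg/L vs MEC 1 mg/L: subtherapeutic.

0.3 mg/L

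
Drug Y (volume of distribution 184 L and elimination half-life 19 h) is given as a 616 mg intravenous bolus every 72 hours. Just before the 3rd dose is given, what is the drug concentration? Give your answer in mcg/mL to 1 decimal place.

0.3 mcg/mL

f = (1/2)^(τ/t½) = (1/2)^(72/19) ≈ 0.0723.
C₀ = D/Vd = 616/184 ≈ 3.348 mcg/mL.
Before the 3rd dose, 2 doses have been given. Superposition: Cmin = C₀·(f + f²).
≈ 3.348 × (0.0723 + 0.0052) ≈ 3.348 × 0.0775 ≈ 0.259 mcg/mL.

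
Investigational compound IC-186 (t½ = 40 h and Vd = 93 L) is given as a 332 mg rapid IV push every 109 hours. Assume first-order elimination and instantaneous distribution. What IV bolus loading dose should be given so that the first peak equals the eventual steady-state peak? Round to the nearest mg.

f = (1/2)^(109/40) ≈ 0.151249; accumulation ratio R = 1/(1−f) ≈ 1.17820.
Loading dose to hit Cmax,ss on first dose: D_load = D_maint·R ≈ 332 × 1.17820 ≈ 391.16 mg.

391 mg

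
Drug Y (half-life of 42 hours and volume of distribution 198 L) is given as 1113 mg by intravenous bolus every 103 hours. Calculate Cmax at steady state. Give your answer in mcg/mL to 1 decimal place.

6.9 mcg/mL

k = ln2/t½ = ln2/42 ≈ 0.016504 h⁻¹; fraction remaining f = e^(−kτ) = e^(−0.016504×103) ≈ 0.1827.
Accumulation ratio R = 1/(1 − f) ≈ 1/0.8173 ≈ 1.2235.
Single-dose peak C₀ = D/Vd = 1113/198 ≈ 5.621 mcg/mL.
Cmax,ss = C₀/(1 − f) ≈ 5.621/0.8173 ≈ 6.878 mcg/mL.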